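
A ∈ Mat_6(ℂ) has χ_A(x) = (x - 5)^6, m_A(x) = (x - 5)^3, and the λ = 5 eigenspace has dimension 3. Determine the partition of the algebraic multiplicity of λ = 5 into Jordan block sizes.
Block sizes for λ = 5: [3, 2, 1]

Step 1 — from the characteristic polynomial, algebraic multiplicity of λ = 5 is 6. From dim ker(A − (5)·I) = 3, there are exactly 3 Jordan blocks for λ = 5.
Step 2 — from the minimal polynomial, the factor (x − 5)^3 tells us the largest block for λ = 5 has size 3.
Step 3 — with total size 6, 3 blocks, and largest block 3, the block sizes (in nonincreasing order) are [3, 2, 1].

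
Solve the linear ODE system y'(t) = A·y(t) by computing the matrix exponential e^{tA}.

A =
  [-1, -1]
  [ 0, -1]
e^{tA} =
  [exp(-t), -t*exp(-t)]
  [0, exp(-t)]

Strategy: write A = P · J · P⁻¹ where J is a Jordan canonical form, so e^{tA} = P · e^{tJ} · P⁻¹, and e^{tJ} can be computed block-by-block.

A has Jordan form
J =
  [-1,  1]
  [ 0, -1]
(up to reordering of blocks).

Per-block formulas:
  For a 2×2 Jordan block J_2(-1): exp(t · J_2(-1)) = e^(-1t)·(I + t·N), where N is the 2×2 nilpotent shift.

After assembling e^{tJ} and conjugating by P, we get:

e^{tA} =
  [exp(-t), -t*exp(-t)]
  [0, exp(-t)]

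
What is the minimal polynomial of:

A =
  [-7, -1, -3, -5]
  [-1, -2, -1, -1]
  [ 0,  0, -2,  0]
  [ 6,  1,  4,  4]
x^3 + 5*x^2 + 8*x + 4

The characteristic polynomial is χ_A(x) = (x + 1)*(x + 2)^3, so the eigenvalues are known. The minimal polynomial is
  m_A(x) = Π_λ (x − λ)^{k_λ}
where k_λ is the size of the *largest* Jordan block for λ (equivalently, the smallest k with (A − λI)^k v = 0 for every generalised eigenvector v of λ).

  λ = -2: largest Jordan block has size 2, contributing (x + 2)^2
  λ = -1: largest Jordan block has size 1, contributing (x + 1)

So m_A(x) = (x + 1)*(x + 2)^2 = x^3 + 5*x^2 + 8*x + 4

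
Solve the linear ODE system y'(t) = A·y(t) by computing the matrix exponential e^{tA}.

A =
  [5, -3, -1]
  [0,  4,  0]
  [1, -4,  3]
e^{tA} =
  [t*exp(4*t) + exp(4*t), t^2*exp(4*t)/2 - 3*t*exp(4*t), -t*exp(4*t)]
  [0, exp(4*t), 0]
  [t*exp(4*t), t^2*exp(4*t)/2 - 4*t*exp(4*t), -t*exp(4*t) + exp(4*t)]

Strategy: write A = P · J · P⁻¹ where J is a Jordan canonical form, so e^{tA} = P · e^{tJ} · P⁻¹, and e^{tJ} can be computed block-by-block.

A has Jordan form
J =
  [4, 1, 0]
  [0, 4, 1]
  [0, 0, 4]
(up to reordering of blocks).

Per-block formulas:
  For a 3×3 Jordan block J_3(4): exp(t · J_3(4)) = e^(4t)·(I + t·N + (t^2/2)·N^2), where N is the 3×3 nilpotent shift.

After assembling e^{tJ} and conjugating by P, we get:

e^{tA} =
  [t*exp(4*t) + exp(4*t), t^2*exp(4*t)/2 - 3*t*exp(4*t), -t*exp(4*t)]
  [0, exp(4*t), 0]
  [t*exp(4*t), t^2*exp(4*t)/2 - 4*t*exp(4*t), -t*exp(4*t) + exp(4*t)]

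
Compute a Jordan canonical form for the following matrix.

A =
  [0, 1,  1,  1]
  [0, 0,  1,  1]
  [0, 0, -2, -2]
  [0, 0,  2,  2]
J_3(0) ⊕ J_1(0)

The characteristic polynomial is
  det(x·I − A) = x^4

Eigenvalues and multiplicities (the geometric multiplicity of λ is n − rank(A − λI), which equals the number of Jordan blocks for λ):
  λ = 0: algebraic multiplicity = 4, geometric multiplicity = 2

Determining the block sizes for each eigenvalue:
  λ = 0: with am = 4 and gm = 2, the partition is not yet determined (e.g. several partitions of 4 into 2 parts exist). Let N = A − (0)·I. Computing rank(N^1) = 2, rank(N^2) = 1, rank(N^3) = 0; the number of blocks of size ≥ j is rank(N^{j−1}) − rank(N^j), giving [2, 1, 1]. So we have 1 block(s) of size 3, 1 block(s) of size 1 → block sizes [3, 1]

Assembling the blocks gives a Jordan form
J =
  [0, 1, 0, 0]
  [0, 0, 1, 0]
  [0, 0, 0, 0]
  [0, 0, 0, 0]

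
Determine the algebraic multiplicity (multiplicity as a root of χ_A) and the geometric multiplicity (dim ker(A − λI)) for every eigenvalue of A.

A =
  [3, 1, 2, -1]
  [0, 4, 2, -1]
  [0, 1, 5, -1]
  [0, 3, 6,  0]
λ = 3: alg = 4, geom = 3

Step 1 — factor the characteristic polynomial to read off the algebraic multiplicities:
  χ_A(x) = (x - 3)^4

Step 2 — compute geometric multiplicities via the rank-nullity identity g(λ) = n − rank(A − λI):
  rank(A − (3)·I) = 1, so dim ker(A − (3)·I) = n − 1 = 3

Summary:
  λ = 3: algebraic multiplicity = 4, geometric multiplicity = 3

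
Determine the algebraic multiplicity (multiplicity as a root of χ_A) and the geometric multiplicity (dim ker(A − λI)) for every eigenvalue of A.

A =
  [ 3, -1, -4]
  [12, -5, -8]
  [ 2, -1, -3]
λ = -3: alg = 2, geom = 1; λ = 1: alg = 1, geom = 1

Step 1 — factor the characteristic polynomial to read off the algebraic multiplicities:
  χ_A(x) = (x - 1)*(x + 3)^2

Step 2 — compute geometric multiplicities via the rank-nullity identity g(λ) = n − rank(A − λI):
  rank(A − (-3)·I) = 2, so dim ker(A − (-3)·I) = n − 2 = 1
  rank(A − (1)·I) = 2, so dim ker(A − (1)·I) = n − 2 = 1

Summary:
  λ = -3: algebraic multiplicity = 2, geometric multiplicity = 1
  λ = 1: algebraic multiplicity = 1, geometric multiplicity = 1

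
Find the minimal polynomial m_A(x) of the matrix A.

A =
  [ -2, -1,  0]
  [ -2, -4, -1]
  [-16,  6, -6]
x^3 + 12*x^2 + 48*x + 64

The characteristic polynomial is χ_A(x) = (x + 4)^3, so the eigenvalues are known. The minimal polynomial is
  m_A(x) = Π_λ (x − λ)^{k_λ}
where k_λ is the size of the *largest* Jordan block for λ (equivalently, the smallest k with (A − λI)^k v = 0 for every generalised eigenvector v of λ).

  λ = -4: largest Jordan block has size 3, contributing (x + 4)^3

So m_A(x) = (x + 4)^3 = x^3 + 12*x^2 + 48*x + 64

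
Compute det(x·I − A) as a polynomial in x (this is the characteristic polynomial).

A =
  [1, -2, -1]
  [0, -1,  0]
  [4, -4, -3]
x^3 + 3*x^2 + 3*x + 1

Expanding det(x·I − A) (e.g. by cofactor expansion or by noting that A is similar to its Jordan form J, which has the same characteristic polynomial as A) gives
  χ_A(x) = x^3 + 3*x^2 + 3*x + 1
which factors as (x + 1)^3. The eigenvalues (with algebraic multiplicities) are λ = -1 with multiplicity 3.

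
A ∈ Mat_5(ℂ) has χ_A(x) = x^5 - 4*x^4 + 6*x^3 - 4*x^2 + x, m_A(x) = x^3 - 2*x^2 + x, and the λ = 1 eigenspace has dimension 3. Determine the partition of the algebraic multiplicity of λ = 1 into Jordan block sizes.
Block sizes for λ = 1: [2, 1, 1]

Step 1 — from the characteristic polynomial, algebraic multiplicity of λ = 1 is 4. From dim ker(A − (1)·I) = 3, there are exactly 3 Jordan blocks for λ = 1.
Step 2 — from the minimal polynomial, the factor (x − 1)^2 tells us the largest block for λ = 1 has size 2.
Step 3 — with total size 4, 3 blocks, and largest block 2, the block sizes (in nonincreasing order) are [2, 1, 1].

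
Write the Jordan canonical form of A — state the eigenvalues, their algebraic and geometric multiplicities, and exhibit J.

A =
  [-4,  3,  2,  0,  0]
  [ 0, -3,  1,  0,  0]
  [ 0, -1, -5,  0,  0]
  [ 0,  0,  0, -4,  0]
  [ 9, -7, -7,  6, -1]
J_3(-4) ⊕ J_1(-4) ⊕ J_1(-1)

The characteristic polynomial is
  det(x·I − A) = x^5 + 17*x^4 + 112*x^3 + 352*x^2 + 512*x + 256 = (x + 1)*(x + 4)^4

Eigenvalues and multiplicities (the geometric multiplicity of λ is n − rank(A − λI), which equals the number of Jordan blocks for λ):
  λ = -4: algebraic multiplicity = 4, geometric multiplicity = 2
  λ = -1: algebraic multiplicity = 1, geometric multiplicity = 1

Determining the block sizes for each eigenvalue:
  λ = -4: with am = 4 and gm = 2, the partition is not yet determined (e.g. several partitions of 4 into 2 parts exist). Let N = A − (-4)·I. Computing rank(N^1) = 3, rank(N^2) = 2, rank(N^3) = 1; the number of blocks of size ≥ j is rank(N^{j−1}) − rank(N^j), giving [2, 1, 1]. So we have 1 block(s) of size 3, 1 block(s) of size 1 → block sizes [3, 1]
  λ = -1: one block (gm = 1), so the single block has size am = 1 → block sizes [1]

Assembling the blocks gives a Jordan form
J =
  [-4,  1,  0,  0,  0]
  [ 0, -4,  1,  0,  0]
  [ 0,  0, -4,  0,  0]
  [ 0,  0,  0, -4,  0]
  [ 0,  0,  0,  0, -1]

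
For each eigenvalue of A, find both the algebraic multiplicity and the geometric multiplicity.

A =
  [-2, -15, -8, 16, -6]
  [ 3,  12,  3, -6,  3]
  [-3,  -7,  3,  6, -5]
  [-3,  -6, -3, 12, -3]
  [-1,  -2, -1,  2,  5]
λ = 6: alg = 5, geom = 3

Step 1 — factor the characteristic polynomial to read off the algebraic multiplicities:
  χ_A(x) = (x - 6)^5

Step 2 — compute geometric multiplicities via the rank-nullity identity g(λ) = n − rank(A − λI):
  rank(A − (6)·I) = 2, so dim ker(A − (6)·I) = n − 2 = 3

Summary:
  λ = 6: algebraic multiplicity = 5, geometric multiplicity = 3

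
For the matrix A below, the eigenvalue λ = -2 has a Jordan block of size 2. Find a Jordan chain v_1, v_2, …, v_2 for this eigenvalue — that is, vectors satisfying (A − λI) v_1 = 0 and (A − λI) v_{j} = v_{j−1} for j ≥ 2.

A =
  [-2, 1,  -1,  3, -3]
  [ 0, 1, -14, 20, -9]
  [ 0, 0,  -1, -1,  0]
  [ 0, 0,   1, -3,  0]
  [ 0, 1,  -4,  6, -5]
A Jordan chain for λ = -2 of length 2:
v_1 = (1, 3, 0, 0, 1)ᵀ
v_2 = (0, 1, 0, 0, 0)ᵀ

Let N = A − (-2)·I. We want v_2 with N^2 v_2 = 0 but N^1 v_2 ≠ 0; then v_{j-1} := N · v_j for j = 2, …, 2.

Pick v_2 = (0, 1, 0, 0, 0)ᵀ.
Then v_1 = N · v_2 = (1, 3, 0, 0, 1)ᵀ.

Sanity check: (A − (-2)·I) v_1 = (0, 0, 0, 0, 0)ᵀ = 0. ✓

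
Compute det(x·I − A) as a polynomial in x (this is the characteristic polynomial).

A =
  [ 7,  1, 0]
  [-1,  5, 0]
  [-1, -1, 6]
x^3 - 18*x^2 + 108*x - 216

Expanding det(x·I − A) (e.g. by cofactor expansion or by noting that A is similar to its Jordan form J, which has the same characteristic polynomial as A) gives
  χ_A(x) = x^3 - 18*x^2 + 108*x - 216
which factors as (x - 6)^3. The eigenvalues (with algebraic multiplicities) are λ = 6 with multiplicity 3.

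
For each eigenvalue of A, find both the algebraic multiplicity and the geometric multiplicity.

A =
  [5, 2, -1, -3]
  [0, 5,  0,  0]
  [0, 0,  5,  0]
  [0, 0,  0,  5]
λ = 5: alg = 4, geom = 3

Step 1 — factor the characteristic polynomial to read off the algebraic multiplicities:
  χ_A(x) = (x - 5)^4

Step 2 — compute geometric multiplicities via the rank-nullity identity g(λ) = n − rank(A − λI):
  rank(A − (5)·I) = 1, so dim ker(A − (5)·I) = n − 1 = 3

Summary:
  λ = 5: algebraic multiplicity = 4, geometric multiplicity = 3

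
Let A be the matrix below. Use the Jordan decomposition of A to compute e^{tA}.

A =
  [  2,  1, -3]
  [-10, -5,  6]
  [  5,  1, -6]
e^{tA} =
  [5*t*exp(-3*t) + exp(-3*t), t*exp(-3*t), -3*t*exp(-3*t)]
  [-10*t*exp(-3*t), -2*t*exp(-3*t) + exp(-3*t), 6*t*exp(-3*t)]
  [5*t*exp(-3*t), t*exp(-3*t), -3*t*exp(-3*t) + exp(-3*t)]

Strategy: write A = P · J · P⁻¹ where J is a Jordan canonical form, so e^{tA} = P · e^{tJ} · P⁻¹, and e^{tJ} can be computed block-by-block.

A has Jordan form
J =
  [-3,  1,  0]
  [ 0, -3,  0]
  [ 0,  0, -3]
(up to reordering of blocks).

Per-block formulas:
  For a 2×2 Jordan block J_2(-3): exp(t · J_2(-3)) = e^(-3t)·(I + t·N), where N is the 2×2 nilpotent shift.
  For a 1×1 block at λ = -3: exp(t · [-3]) = [e^(-3t)].

After assembling e^{tJ} and conjugating by P, we get:

e^{tA} =
  [5*t*exp(-3*t) + exp(-3*t), t*exp(-3*t), -3*t*exp(-3*t)]
  [-10*t*exp(-3*t), -2*t*exp(-3*t) + exp(-3*t), 6*t*exp(-3*t)]
  [5*t*exp(-3*t), t*exp(-3*t), -3*t*exp(-3*t) + exp(-3*t)]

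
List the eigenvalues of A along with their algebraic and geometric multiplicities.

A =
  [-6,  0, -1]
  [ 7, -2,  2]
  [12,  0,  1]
λ = -3: alg = 1, geom = 1; λ = -2: alg = 2, geom = 1

Step 1 — factor the characteristic polynomial to read off the algebraic multiplicities:
  χ_A(x) = (x + 2)^2*(x + 3)

Step 2 — compute geometric multiplicities via the rank-nullity identity g(λ) = n − rank(A − λI):
  rank(A − (-3)·I) = 2, so dim ker(A − (-3)·I) = n − 2 = 1
  rank(A − (-2)·I) = 2, so dim ker(A − (-2)·I) = n − 2 = 1

Summary:
  λ = -3: algebraic multiplicity = 1, geometric multiplicity = 1
  λ = -2: algebraic multiplicity = 2, geometric multiplicity = 1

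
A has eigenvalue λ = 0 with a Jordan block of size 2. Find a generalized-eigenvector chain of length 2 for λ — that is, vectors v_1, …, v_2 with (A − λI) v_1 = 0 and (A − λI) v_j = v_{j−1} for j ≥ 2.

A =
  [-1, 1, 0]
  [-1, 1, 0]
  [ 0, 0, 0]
A Jordan chain for λ = 0 of length 2:
v_1 = (-1, -1, 0)ᵀ
v_2 = (1, 0, 0)ᵀ

Let N = A − (0)·I. We want v_2 with N^2 v_2 = 0 but N^1 v_2 ≠ 0; then v_{j-1} := N · v_j for j = 2, …, 2.

Pick v_2 = (1, 0, 0)ᵀ.
Then v_1 = N · v_2 = (-1, -1, 0)ᵀ.

Sanity check: (A − (0)·I) v_1 = (0, 0, 0)ᵀ = 0. ✓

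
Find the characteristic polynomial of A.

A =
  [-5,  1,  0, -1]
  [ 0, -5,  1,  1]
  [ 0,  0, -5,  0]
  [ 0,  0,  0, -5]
x^4 + 20*x^3 + 150*x^2 + 500*x + 625

Expanding det(x·I − A) (e.g. by cofactor expansion or by noting that A is similar to its Jordan form J, which has the same characteristic polynomial as A) gives
  χ_A(x) = x^4 + 20*x^3 + 150*x^2 + 500*x + 625
which factors as (x + 5)^4. The eigenvalues (with algebraic multiplicities) are λ = -5 with multiplicity 4.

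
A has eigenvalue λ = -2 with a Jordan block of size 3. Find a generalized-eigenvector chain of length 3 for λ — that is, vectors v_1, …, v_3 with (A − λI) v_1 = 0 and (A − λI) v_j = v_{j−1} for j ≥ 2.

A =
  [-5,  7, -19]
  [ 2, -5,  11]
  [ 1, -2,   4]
A Jordan chain for λ = -2 of length 3:
v_1 = (4, -1, -1)ᵀ
v_2 = (-3, 2, 1)ᵀ
v_3 = (1, 0, 0)ᵀ

Let N = A − (-2)·I. We want v_3 with N^3 v_3 = 0 but N^2 v_3 ≠ 0; then v_{j-1} := N · v_j for j = 3, …, 2.

Pick v_3 = (1, 0, 0)ᵀ.
Then v_2 = N · v_3 = (-3, 2, 1)ᵀ.
Then v_1 = N · v_2 = (4, -1, -1)ᵀ.

Sanity check: (A − (-2)·I) v_1 = (0, 0, 0)ᵀ = 0. ✓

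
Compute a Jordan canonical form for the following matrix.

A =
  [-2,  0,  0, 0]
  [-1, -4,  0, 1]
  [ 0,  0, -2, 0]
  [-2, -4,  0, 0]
J_2(-2) ⊕ J_1(-2) ⊕ J_1(-2)

The characteristic polynomial is
  det(x·I − A) = x^4 + 8*x^3 + 24*x^2 + 32*x + 16 = (x + 2)^4

Eigenvalues and multiplicities (the geometric multiplicity of λ is n − rank(A − λI), which equals the number of Jordan blocks for λ):
  λ = -2: algebraic multiplicity = 4, geometric multiplicity = 3

Determining the block sizes for each eigenvalue:
  λ = -2: 3 blocks summing to 4 forces exactly one block of size 2 and the rest size 1 → block sizes [2, 1, 1]

Assembling the blocks gives a Jordan form
J =
  [-2,  1,  0,  0]
  [ 0, -2,  0,  0]
  [ 0,  0, -2,  0]
  [ 0,  0,  0, -2]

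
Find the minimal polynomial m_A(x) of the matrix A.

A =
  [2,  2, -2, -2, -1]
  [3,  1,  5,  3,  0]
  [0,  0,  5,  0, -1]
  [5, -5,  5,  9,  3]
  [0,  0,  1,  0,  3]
x^3 - 12*x^2 + 48*x - 64

The characteristic polynomial is χ_A(x) = (x - 4)^5, so the eigenvalues are known. The minimal polynomial is
  m_A(x) = Π_λ (x − λ)^{k_λ}
where k_λ is the size of the *largest* Jordan block for λ (equivalently, the smallest k with (A − λI)^k v = 0 for every generalised eigenvector v of λ).

  λ = 4: largest Jordan block has size 3, contributing (x − 4)^3

So m_A(x) = (x - 4)^3 = x^3 - 12*x^2 + 48*x - 64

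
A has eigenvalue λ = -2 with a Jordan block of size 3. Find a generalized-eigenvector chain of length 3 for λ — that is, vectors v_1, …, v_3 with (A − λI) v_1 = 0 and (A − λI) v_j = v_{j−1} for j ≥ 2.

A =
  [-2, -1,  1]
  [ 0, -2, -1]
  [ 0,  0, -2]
A Jordan chain for λ = -2 of length 3:
v_1 = (1, 0, 0)ᵀ
v_2 = (1, -1, 0)ᵀ
v_3 = (0, 0, 1)ᵀ

Let N = A − (-2)·I. We want v_3 with N^3 v_3 = 0 but N^2 v_3 ≠ 0; then v_{j-1} := N · v_j for j = 3, …, 2.

Pick v_3 = (0, 0, 1)ᵀ.
Then v_2 = N · v_3 = (1, -1, 0)ᵀ.
Then v_1 = N · v_2 = (1, 0, 0)ᵀ.

Sanity check: (A − (-2)·I) v_1 = (0, 0, 0)ᵀ = 0. ✓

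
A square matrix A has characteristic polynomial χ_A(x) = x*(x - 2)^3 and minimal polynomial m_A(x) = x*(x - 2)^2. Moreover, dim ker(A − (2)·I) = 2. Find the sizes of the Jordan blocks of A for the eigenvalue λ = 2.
Block sizes for λ = 2: [2, 1]

Step 1 — from the characteristic polynomial, algebraic multiplicity of λ = 2 is 3. From dim ker(A − (2)·I) = 2, there are exactly 2 Jordan blocks for λ = 2.
Step 2 — from the minimal polynomial, the factor (x − 2)^2 tells us the largest block for λ = 2 has size 2.
Step 3 — with total size 3, 2 blocks, and largest block 2, the block sizes (in nonincreasing order) are [2, 1].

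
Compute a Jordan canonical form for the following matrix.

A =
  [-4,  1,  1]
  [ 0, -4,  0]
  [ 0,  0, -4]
J_2(-4) ⊕ J_1(-4)

The characteristic polynomial is
  det(x·I − A) = x^3 + 12*x^2 + 48*x + 64 = (x + 4)^3

Eigenvalues and multiplicities (the geometric multiplicity of λ is n − rank(A − λI), which equals the number of Jordan blocks for λ):
  λ = -4: algebraic multiplicity = 3, geometric multiplicity = 2

Determining the block sizes for each eigenvalue:
  λ = -4: 2 blocks summing to 3 forces exactly one block of size 2 and the rest size 1 → block sizes [2, 1]

Assembling the blocks gives a Jordan form
J =
  [-4,  1,  0]
  [ 0, -4,  0]
  [ 0,  0, -4]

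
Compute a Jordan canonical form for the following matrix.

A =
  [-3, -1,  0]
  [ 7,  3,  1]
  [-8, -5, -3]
J_3(-1)

The characteristic polynomial is
  det(x·I − A) = x^3 + 3*x^2 + 3*x + 1 = (x + 1)^3

Eigenvalues and multiplicities (the geometric multiplicity of λ is n − rank(A − λI), which equals the number of Jordan blocks for λ):
  λ = -1: algebraic multiplicity = 3, geometric multiplicity = 1

Determining the block sizes for each eigenvalue:
  λ = -1: one block (gm = 1), so the single block has size am = 3 → block sizes [3]

Assembling the blocks gives a Jordan form
J =
  [-1,  1,  0]
  [ 0, -1,  1]
  [ 0,  0, -1]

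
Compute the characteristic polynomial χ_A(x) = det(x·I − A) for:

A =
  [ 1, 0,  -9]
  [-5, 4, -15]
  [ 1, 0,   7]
x^3 - 12*x^2 + 48*x - 64

Expanding det(x·I − A) (e.g. by cofactor expansion or by noting that A is similar to its Jordan form J, which has the same characteristic polynomial as A) gives
  χ_A(x) = x^3 - 12*x^2 + 48*x - 64
which factors as (x - 4)^3. The eigenvalues (with algebraic multiplicities) are λ = 4 with multiplicity 3.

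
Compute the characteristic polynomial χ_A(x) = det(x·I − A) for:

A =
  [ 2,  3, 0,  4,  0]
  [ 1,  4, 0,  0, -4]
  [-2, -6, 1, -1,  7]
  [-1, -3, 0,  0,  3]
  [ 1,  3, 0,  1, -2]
x^5 - 5*x^4 + 10*x^3 - 10*x^2 + 5*x - 1

Expanding det(x·I − A) (e.g. by cofactor expansion or by noting that A is similar to its Jordan form J, which has the same characteristic polynomial as A) gives
  χ_A(x) = x^5 - 5*x^4 + 10*x^3 - 10*x^2 + 5*x - 1
which factors as (x - 1)^5. The eigenvalues (with algebraic multiplicities) are λ = 1 with multiplicity 5.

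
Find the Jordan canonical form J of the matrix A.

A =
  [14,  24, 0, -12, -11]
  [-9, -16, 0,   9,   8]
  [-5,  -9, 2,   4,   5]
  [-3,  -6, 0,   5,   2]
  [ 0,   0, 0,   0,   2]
J_1(-1) ⊕ J_2(2) ⊕ J_2(2)

The characteristic polynomial is
  det(x·I − A) = x^5 - 7*x^4 + 16*x^3 - 8*x^2 - 16*x + 16 = (x - 2)^4*(x + 1)

Eigenvalues and multiplicities (the geometric multiplicity of λ is n − rank(A − λI), which equals the number of Jordan blocks for λ):
  λ = -1: algebraic multiplicity = 1, geometric multiplicity = 1
  λ = 2: algebraic multiplicity = 4, geometric multiplicity = 2

Determining the block sizes for each eigenvalue:
  λ = -1: one block (gm = 1), so the single block has size am = 1 → block sizes [1]
  λ = 2: with am = 4 and gm = 2, the partition is not yet determined (e.g. several partitions of 4 into 2 parts exist). Let N = A − (2)·I. Computing rank(N^1) = 3, rank(N^2) = 1; the number of blocks of size ≥ j is rank(N^{j−1}) − rank(N^j), giving [2, 2]. So we have 2 block(s) of size 2 → block sizes [2, 2]

Assembling the blocks gives a Jordan form
J =
  [-1, 0, 0, 0, 0]
  [ 0, 2, 1, 0, 0]
  [ 0, 0, 2, 0, 0]
  [ 0, 0, 0, 2, 1]
  [ 0, 0, 0, 0, 2]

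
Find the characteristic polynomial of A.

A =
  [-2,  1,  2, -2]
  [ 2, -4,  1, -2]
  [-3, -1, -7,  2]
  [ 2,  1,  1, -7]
x^4 + 20*x^3 + 150*x^2 + 500*x + 625

Expanding det(x·I − A) (e.g. by cofactor expansion or by noting that A is similar to its Jordan form J, which has the same characteristic polynomial as A) gives
  χ_A(x) = x^4 + 20*x^3 + 150*x^2 + 500*x + 625
which factors as (x + 5)^4. The eigenvalues (with algebraic multiplicities) are λ = -5 with multiplicity 4.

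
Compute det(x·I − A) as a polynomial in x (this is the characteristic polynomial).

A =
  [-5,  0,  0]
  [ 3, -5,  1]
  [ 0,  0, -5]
x^3 + 15*x^2 + 75*x + 125

Expanding det(x·I − A) (e.g. by cofactor expansion or by noting that A is similar to its Jordan form J, which has the same characteristic polynomial as A) gives
  χ_A(x) = x^3 + 15*x^2 + 75*x + 125
which factors as (x + 5)^3. The eigenvalues (with algebraic multiplicities) are λ = -5 with multiplicity 3.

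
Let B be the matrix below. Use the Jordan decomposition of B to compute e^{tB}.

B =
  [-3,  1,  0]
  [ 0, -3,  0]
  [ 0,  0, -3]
e^{tB} =
  [exp(-3*t), t*exp(-3*t), 0]
  [0, exp(-3*t), 0]
  [0, 0, exp(-3*t)]

Strategy: write B = P · J · P⁻¹ where J is a Jordan canonical form, so e^{tB} = P · e^{tJ} · P⁻¹, and e^{tJ} can be computed block-by-block.

B has Jordan form
J =
  [-3,  1,  0]
  [ 0, -3,  0]
  [ 0,  0, -3]
(up to reordering of blocks).

Per-block formulas:
  For a 1×1 block at λ = -3: exp(t · [-3]) = [e^(-3t)].
  For a 2×2 Jordan block J_2(-3): exp(t · J_2(-3)) = e^(-3t)·(I + t·N), where N is the 2×2 nilpotent shift.

After assembling e^{tJ} and conjugating by P, we get:

e^{tB} =
  [exp(-3*t), t*exp(-3*t), 0]
  [0, exp(-3*t), 0]
  [0, 0, exp(-3*t)]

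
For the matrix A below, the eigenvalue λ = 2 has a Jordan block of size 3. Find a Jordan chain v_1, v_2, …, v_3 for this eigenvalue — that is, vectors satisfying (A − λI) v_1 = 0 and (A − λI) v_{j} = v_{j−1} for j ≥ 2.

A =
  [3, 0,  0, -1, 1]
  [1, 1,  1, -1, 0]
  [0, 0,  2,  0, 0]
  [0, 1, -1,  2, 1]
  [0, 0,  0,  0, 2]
A Jordan chain for λ = 2 of length 3:
v_1 = (1, 0, 0, 1, 0)ᵀ
v_2 = (1, 1, 0, 0, 0)ᵀ
v_3 = (1, 0, 0, 0, 0)ᵀ

Let N = A − (2)·I. We want v_3 with N^3 v_3 = 0 but N^2 v_3 ≠ 0; then v_{j-1} := N · v_j for j = 3, …, 2.

Pick v_3 = (1, 0, 0, 0, 0)ᵀ.
Then v_2 = N · v_3 = (1, 1, 0, 0, 0)ᵀ.
Then v_1 = N · v_2 = (1, 0, 0, 1, 0)ᵀ.

Sanity check: (A − (2)·I) v_1 = (0, 0, 0, 0, 0)ᵀ = 0. ✓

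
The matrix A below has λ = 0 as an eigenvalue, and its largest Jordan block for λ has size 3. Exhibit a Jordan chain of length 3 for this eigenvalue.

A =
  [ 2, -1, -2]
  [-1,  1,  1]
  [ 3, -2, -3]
A Jordan chain for λ = 0 of length 3:
v_1 = (-1, 0, -1)ᵀ
v_2 = (2, -1, 3)ᵀ
v_3 = (1, 0, 0)ᵀ

Let N = A − (0)·I. We want v_3 with N^3 v_3 = 0 but N^2 v_3 ≠ 0; then v_{j-1} := N · v_j for j = 3, …, 2.

Pick v_3 = (1, 0, 0)ᵀ.
Then v_2 = N · v_3 = (2, -1, 3)ᵀ.
Then v_1 = N · v_2 = (-1, 0, -1)ᵀ.

Sanity check: (A − (0)·I) v_1 = (0, 0, 0)ᵀ = 0. ✓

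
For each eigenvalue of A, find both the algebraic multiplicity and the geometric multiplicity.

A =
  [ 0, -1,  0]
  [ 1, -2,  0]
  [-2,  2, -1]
λ = -1: alg = 3, geom = 2

Step 1 — factor the characteristic polynomial to read off the algebraic multiplicities:
  χ_A(x) = (x + 1)^3

Step 2 — compute geometric multiplicities via the rank-nullity identity g(λ) = n − rank(A − λI):
  rank(A − (-1)·I) = 1, so dim ker(A − (-1)·I) = n − 1 = 2

Summary:
  λ = -1: algebraic multiplicity = 3, geometric multiplicity = 2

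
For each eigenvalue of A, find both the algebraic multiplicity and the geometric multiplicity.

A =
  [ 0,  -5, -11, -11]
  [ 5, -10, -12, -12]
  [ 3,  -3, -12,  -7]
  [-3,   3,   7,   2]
λ = -5: alg = 4, geom = 2

Step 1 — factor the characteristic polynomial to read off the algebraic multiplicities:
  χ_A(x) = (x + 5)^4

Step 2 — compute geometric multiplicities via the rank-nullity identity g(λ) = n − rank(A − λI):
  rank(A − (-5)·I) = 2, so dim ker(A − (-5)·I) = n − 2 = 2

Summary:
  λ = -5: algebraic multiplicity = 4, geometric multiplicity = 2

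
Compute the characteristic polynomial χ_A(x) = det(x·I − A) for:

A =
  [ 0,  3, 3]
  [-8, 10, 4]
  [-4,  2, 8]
x^3 - 18*x^2 + 108*x - 216

Expanding det(x·I − A) (e.g. by cofactor expansion or by noting that A is similar to its Jordan form J, which has the same characteristic polynomial as A) gives
  χ_A(x) = x^3 - 18*x^2 + 108*x - 216
which factors as (x - 6)^3. The eigenvalues (with algebraic multiplicities) are λ = 6 with multiplicity 3.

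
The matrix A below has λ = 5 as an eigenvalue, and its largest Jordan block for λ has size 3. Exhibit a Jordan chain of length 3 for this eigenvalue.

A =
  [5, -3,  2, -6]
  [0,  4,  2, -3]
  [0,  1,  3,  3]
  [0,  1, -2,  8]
A Jordan chain for λ = 5 of length 3:
v_1 = (-1, 0, 0, 0)ᵀ
v_2 = (-3, -1, 1, 1)ᵀ
v_3 = (0, 1, 0, 0)ᵀ

Let N = A − (5)·I. We want v_3 with N^3 v_3 = 0 but N^2 v_3 ≠ 0; then v_{j-1} := N · v_j for j = 3, …, 2.

Pick v_3 = (0, 1, 0, 0)ᵀ.
Then v_2 = N · v_3 = (-3, -1, 1, 1)ᵀ.
Then v_1 = N · v_2 = (-1, 0, 0, 0)ᵀ.

Sanity check: (A − (5)·I) v_1 = (0, 0, 0, 0)ᵀ = 0. ✓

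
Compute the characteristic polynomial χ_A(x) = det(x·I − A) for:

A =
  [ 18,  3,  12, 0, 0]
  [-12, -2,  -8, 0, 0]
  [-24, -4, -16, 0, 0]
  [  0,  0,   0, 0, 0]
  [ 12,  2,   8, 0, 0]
x^5

Expanding det(x·I − A) (e.g. by cofactor expansion or by noting that A is similar to its Jordan form J, which has the same characteristic polynomial as A) gives
  χ_A(x) = x^5
which factors as x^5. The eigenvalues (with algebraic multiplicities) are λ = 0 with multiplicity 5.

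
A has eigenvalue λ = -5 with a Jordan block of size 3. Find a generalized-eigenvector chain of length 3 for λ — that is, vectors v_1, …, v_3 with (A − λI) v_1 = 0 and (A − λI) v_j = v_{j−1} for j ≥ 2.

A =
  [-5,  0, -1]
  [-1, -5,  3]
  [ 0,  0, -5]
A Jordan chain for λ = -5 of length 3:
v_1 = (0, 1, 0)ᵀ
v_2 = (-1, 3, 0)ᵀ
v_3 = (0, 0, 1)ᵀ

Let N = A − (-5)·I. We want v_3 with N^3 v_3 = 0 but N^2 v_3 ≠ 0; then v_{j-1} := N · v_j for j = 3, …, 2.

Pick v_3 = (0, 0, 1)ᵀ.
Then v_2 = N · v_3 = (-1, 3, 0)ᵀ.
Then v_1 = N · v_2 = (0, 1, 0)ᵀ.

Sanity check: (A − (-5)·I) v_1 = (0, 0, 0)ᵀ = 0. ✓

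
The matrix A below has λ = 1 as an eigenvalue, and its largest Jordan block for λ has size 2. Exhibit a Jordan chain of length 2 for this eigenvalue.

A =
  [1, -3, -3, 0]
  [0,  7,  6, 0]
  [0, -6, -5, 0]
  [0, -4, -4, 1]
A Jordan chain for λ = 1 of length 2:
v_1 = (-3, 6, -6, -4)ᵀ
v_2 = (0, 1, 0, 0)ᵀ

Let N = A − (1)·I. We want v_2 with N^2 v_2 = 0 but N^1 v_2 ≠ 0; then v_{j-1} := N · v_j for j = 2, …, 2.

Pick v_2 = (0, 1, 0, 0)ᵀ.
Then v_1 = N · v_2 = (-3, 6, -6, -4)ᵀ.

Sanity check: (A − (1)·I) v_1 = (0, 0, 0, 0)ᵀ = 0. ✓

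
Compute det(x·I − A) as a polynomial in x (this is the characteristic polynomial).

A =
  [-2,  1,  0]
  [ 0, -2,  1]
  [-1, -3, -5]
x^3 + 9*x^2 + 27*x + 27

Expanding det(x·I − A) (e.g. by cofactor expansion or by noting that A is similar to its Jordan form J, which has the same characteristic polynomial as A) gives
  χ_A(x) = x^3 + 9*x^2 + 27*x + 27
which factors as (x + 3)^3. The eigenvalues (with algebraic multiplicities) are λ = -3 with multiplicity 3.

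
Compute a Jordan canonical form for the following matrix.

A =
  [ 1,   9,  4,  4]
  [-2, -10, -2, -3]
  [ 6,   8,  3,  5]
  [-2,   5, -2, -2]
J_3(-3) ⊕ J_1(1)

The characteristic polynomial is
  det(x·I − A) = x^4 + 8*x^3 + 18*x^2 - 27 = (x - 1)*(x + 3)^3

Eigenvalues and multiplicities (the geometric multiplicity of λ is n − rank(A − λI), which equals the number of Jordan blocks for λ):
  λ = -3: algebraic multiplicity = 3, geometric multiplicity = 1
  λ = 1: algebraic multiplicity = 1, geometric multiplicity = 1

Determining the block sizes for each eigenvalue:
  λ = -3: one block (gm = 1), so the single block has size am = 3 → block sizes [3]
  λ = 1: one block (gm = 1), so the single block has size am = 1 → block sizes [1]

Assembling the blocks gives a Jordan form
J =
  [-3,  1,  0, 0]
  [ 0, -3,  1, 0]
  [ 0,  0, -3, 0]
  [ 0,  0,  0, 1]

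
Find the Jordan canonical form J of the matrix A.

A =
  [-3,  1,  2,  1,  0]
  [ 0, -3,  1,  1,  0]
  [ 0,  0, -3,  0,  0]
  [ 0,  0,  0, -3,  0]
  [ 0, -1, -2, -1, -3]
J_3(-3) ⊕ J_1(-3) ⊕ J_1(-3)

The characteristic polynomial is
  det(x·I − A) = x^5 + 15*x^4 + 90*x^3 + 270*x^2 + 405*x + 243 = (x + 3)^5

Eigenvalues and multiplicities (the geometric multiplicity of λ is n − rank(A − λI), which equals the number of Jordan blocks for λ):
  λ = -3: algebraic multiplicity = 5, geometric multiplicity = 3

Determining the block sizes for each eigenvalue:
  λ = -3: with am = 5 and gm = 3, the partition is not yet determined (e.g. several partitions of 5 into 3 parts exist). Let N = A − (-3)·I. Computing rank(N^1) = 2, rank(N^2) = 1, rank(N^3) = 0; the number of blocks of size ≥ j is rank(N^{j−1}) − rank(N^j), giving [3, 1, 1]. So we have 1 block(s) of size 3, 2 block(s) of size 1 → block sizes [3, 1, 1]

Assembling the blocks gives a Jordan form
J =
  [-3,  1,  0,  0,  0]
  [ 0, -3,  1,  0,  0]
  [ 0,  0, -3,  0,  0]
  [ 0,  0,  0, -3,  0]
  [ 0,  0,  0,  0, -3]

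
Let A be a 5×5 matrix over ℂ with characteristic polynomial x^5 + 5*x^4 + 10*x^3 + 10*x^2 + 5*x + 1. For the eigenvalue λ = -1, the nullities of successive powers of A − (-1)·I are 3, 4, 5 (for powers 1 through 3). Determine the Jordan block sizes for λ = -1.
Block sizes for λ = -1: [3, 1, 1]

From the dimensions of kernels of powers, the number of Jordan blocks of size at least j is d_j − d_{j−1} where d_j = dim ker(N^j) (with d_0 = 0). Computing the differences gives [3, 1, 1].
The number of blocks of size exactly k is (#blocks of size ≥ k) − (#blocks of size ≥ k + 1), so the partition is: 2 block(s) of size 1, 1 block(s) of size 3.
In nonincreasing order the block sizes are [3, 1, 1].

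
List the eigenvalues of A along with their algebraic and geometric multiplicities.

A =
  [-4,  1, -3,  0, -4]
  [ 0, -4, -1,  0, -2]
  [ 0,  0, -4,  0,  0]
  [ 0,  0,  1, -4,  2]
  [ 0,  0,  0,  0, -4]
λ = -4: alg = 5, geom = 3

Step 1 — factor the characteristic polynomial to read off the algebraic multiplicities:
  χ_A(x) = (x + 4)^5

Step 2 — compute geometric multiplicities via the rank-nullity identity g(λ) = n − rank(A − λI):
  rank(A − (-4)·I) = 2, so dim ker(A − (-4)·I) = n − 2 = 3

Summary:
  λ = -4: algebraic multiplicity = 5, geometric multiplicity = 3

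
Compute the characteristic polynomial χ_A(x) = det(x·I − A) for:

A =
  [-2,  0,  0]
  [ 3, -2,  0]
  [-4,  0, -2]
x^3 + 6*x^2 + 12*x + 8

Expanding det(x·I − A) (e.g. by cofactor expansion or by noting that A is similar to its Jordan form J, which has the same characteristic polynomial as A) gives
  χ_A(x) = x^3 + 6*x^2 + 12*x + 8
which factors as (x + 2)^3. The eigenvalues (with algebraic multiplicities) are λ = -2 with multiplicity 3.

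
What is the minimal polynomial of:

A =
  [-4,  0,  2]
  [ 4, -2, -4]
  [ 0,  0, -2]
x^2 + 6*x + 8

The characteristic polynomial is χ_A(x) = (x + 2)^2*(x + 4), so the eigenvalues are known. The minimal polynomial is
  m_A(x) = Π_λ (x − λ)^{k_λ}
where k_λ is the size of the *largest* Jordan block for λ (equivalently, the smallest k with (A − λI)^k v = 0 for every generalised eigenvector v of λ).

  λ = -4: largest Jordan block has size 1, contributing (x + 4)
  λ = -2: largest Jordan block has size 1, contributing (x + 2)

So m_A(x) = (x + 2)*(x + 4) = x^2 + 6*x + 8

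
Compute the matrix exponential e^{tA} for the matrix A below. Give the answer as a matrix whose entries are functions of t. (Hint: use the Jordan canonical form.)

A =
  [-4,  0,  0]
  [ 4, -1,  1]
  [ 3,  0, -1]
e^{tA} =
  [exp(-4*t), 0, 0]
  [t*exp(-t) + exp(-t) - exp(-4*t), exp(-t), t*exp(-t)]
  [exp(-t) - exp(-4*t), 0, exp(-t)]

Strategy: write A = P · J · P⁻¹ where J is a Jordan canonical form, so e^{tA} = P · e^{tJ} · P⁻¹, and e^{tJ} can be computed block-by-block.

A has Jordan form
J =
  [-4,  0,  0]
  [ 0, -1,  1]
  [ 0,  0, -1]
(up to reordering of blocks).

Per-block formulas:
  For a 2×2 Jordan block J_2(-1): exp(t · J_2(-1)) = e^(-1t)·(I + t·N), where N is the 2×2 nilpotent shift.
  For a 1×1 block at λ = -4: exp(t · [-4]) = [e^(-4t)].

After assembling e^{tJ} and conjugating by P, we get:

e^{tA} =
  [exp(-4*t), 0, 0]
  [t*exp(-t) + exp(-t) - exp(-4*t), exp(-t), t*exp(-t)]
  [exp(-t) - exp(-4*t), 0, exp(-t)]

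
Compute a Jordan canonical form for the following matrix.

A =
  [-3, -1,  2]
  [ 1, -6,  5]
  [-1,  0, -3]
J_3(-4)

The characteristic polynomial is
  det(x·I − A) = x^3 + 12*x^2 + 48*x + 64 = (x + 4)^3

Eigenvalues and multiplicities (the geometric multiplicity of λ is n − rank(A − λI), which equals the number of Jordan blocks for λ):
  λ = -4: algebraic multiplicity = 3, geometric multiplicity = 1

Determining the block sizes for each eigenvalue:
  λ = -4: one block (gm = 1), so the single block has size am = 3 → block sizes [3]

Assembling the blocks gives a Jordan form
J =
  [-4,  1,  0]
  [ 0, -4,  1]
  [ 0,  0, -4]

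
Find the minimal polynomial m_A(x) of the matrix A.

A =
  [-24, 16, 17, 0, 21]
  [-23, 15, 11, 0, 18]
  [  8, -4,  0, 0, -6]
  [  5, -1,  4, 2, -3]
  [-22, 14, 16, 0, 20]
x^3 - 9*x^2 + 24*x - 20

The characteristic polynomial is χ_A(x) = (x - 5)*(x - 2)^4, so the eigenvalues are known. The minimal polynomial is
  m_A(x) = Π_λ (x − λ)^{k_λ}
where k_λ is the size of the *largest* Jordan block for λ (equivalently, the smallest k with (A − λI)^k v = 0 for every generalised eigenvector v of λ).

  λ = 2: largest Jordan block has size 2, contributing (x − 2)^2
  λ = 5: largest Jordan block has size 1, contributing (x − 5)

So m_A(x) = (x - 5)*(x - 2)^2 = x^3 - 9*x^2 + 24*x - 20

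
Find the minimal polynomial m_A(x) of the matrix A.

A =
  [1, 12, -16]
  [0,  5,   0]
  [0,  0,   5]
x^2 - 6*x + 5

The characteristic polynomial is χ_A(x) = (x - 5)^2*(x - 1), so the eigenvalues are known. The minimal polynomial is
  m_A(x) = Π_λ (x − λ)^{k_λ}
where k_λ is the size of the *largest* Jordan block for λ (equivalently, the smallest k with (A − λI)^k v = 0 for every generalised eigenvector v of λ).

  λ = 1: largest Jordan block has size 1, contributing (x − 1)
  λ = 5: largest Jordan block has size 1, contributing (x − 5)

So m_A(x) = (x - 5)*(x - 1) = x^2 - 6*x + 5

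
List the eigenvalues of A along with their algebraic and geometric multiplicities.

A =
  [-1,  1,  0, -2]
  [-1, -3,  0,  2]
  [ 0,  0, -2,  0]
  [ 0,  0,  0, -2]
λ = -2: alg = 4, geom = 3

Step 1 — factor the characteristic polynomial to read off the algebraic multiplicities:
  χ_A(x) = (x + 2)^4

Step 2 — compute geometric multiplicities via the rank-nullity identity g(λ) = n − rank(A − λI):
  rank(A − (-2)·I) = 1, so dim ker(A − (-2)·I) = n − 1 = 3

Summary:
  λ = -2: algebraic multiplicity = 4, geometric multiplicity = 3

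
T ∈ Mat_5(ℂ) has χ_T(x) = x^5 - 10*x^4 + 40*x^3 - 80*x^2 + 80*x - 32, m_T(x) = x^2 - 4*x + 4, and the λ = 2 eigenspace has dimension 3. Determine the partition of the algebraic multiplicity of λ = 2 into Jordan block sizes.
Block sizes for λ = 2: [2, 2, 1]

Step 1 — from the characteristic polynomial, algebraic multiplicity of λ = 2 is 5. From dim ker(T − (2)·I) = 3, there are exactly 3 Jordan blocks for λ = 2.
Step 2 — from the minimal polynomial, the factor (x − 2)^2 tells us the largest block for λ = 2 has size 2.
Step 3 — with total size 5, 3 blocks, and largest block 2, the block sizes (in nonincreasing order) are [2, 2, 1].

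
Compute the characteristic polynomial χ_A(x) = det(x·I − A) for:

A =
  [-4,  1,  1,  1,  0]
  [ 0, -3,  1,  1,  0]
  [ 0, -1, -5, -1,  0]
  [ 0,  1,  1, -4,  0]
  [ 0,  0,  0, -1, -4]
x^5 + 20*x^4 + 160*x^3 + 640*x^2 + 1280*x + 1024

Expanding det(x·I − A) (e.g. by cofactor expansion or by noting that A is similar to its Jordan form J, which has the same characteristic polynomial as A) gives
  χ_A(x) = x^5 + 20*x^4 + 160*x^3 + 640*x^2 + 1280*x + 1024
which factors as (x + 4)^5. The eigenvalues (with algebraic multiplicities) are λ = -4 with multiplicity 5.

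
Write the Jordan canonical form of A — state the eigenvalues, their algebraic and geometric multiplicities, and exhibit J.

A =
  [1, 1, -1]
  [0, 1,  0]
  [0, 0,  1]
J_2(1) ⊕ J_1(1)

The characteristic polynomial is
  det(x·I − A) = x^3 - 3*x^2 + 3*x - 1 = (x - 1)^3

Eigenvalues and multiplicities (the geometric multiplicity of λ is n − rank(A − λI), which equals the number of Jordan blocks for λ):
  λ = 1: algebraic multiplicity = 3, geometric multiplicity = 2

Determining the block sizes for each eigenvalue:
  λ = 1: 2 blocks summing to 3 forces exactly one block of size 2 and the rest size 1 → block sizes [2, 1]

Assembling the blocks gives a Jordan form
J =
  [1, 1, 0]
  [0, 1, 0]
  [0, 0, 1]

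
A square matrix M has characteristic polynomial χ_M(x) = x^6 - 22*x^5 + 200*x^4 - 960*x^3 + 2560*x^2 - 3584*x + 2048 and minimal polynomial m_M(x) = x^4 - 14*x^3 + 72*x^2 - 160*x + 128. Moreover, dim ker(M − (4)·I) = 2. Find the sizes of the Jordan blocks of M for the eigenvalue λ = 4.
Block sizes for λ = 4: [3, 2]

Step 1 — from the characteristic polynomial, algebraic multiplicity of λ = 4 is 5. From dim ker(M − (4)·I) = 2, there are exactly 2 Jordan blocks for λ = 4.
Step 2 — from the minimal polynomial, the factor (x − 4)^3 tells us the largest block for λ = 4 has size 3.
Step 3 — with total size 5, 2 blocks, and largest block 3, the block sizes (in nonincreasing order) are [3, 2].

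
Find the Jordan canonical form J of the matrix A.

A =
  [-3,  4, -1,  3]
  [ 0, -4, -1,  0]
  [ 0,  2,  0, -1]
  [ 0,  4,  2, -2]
J_1(-3) ⊕ J_3(-2)

The characteristic polynomial is
  det(x·I − A) = x^4 + 9*x^3 + 30*x^2 + 44*x + 24 = (x + 2)^3*(x + 3)

Eigenvalues and multiplicities (the geometric multiplicity of λ is n − rank(A − λI), which equals the number of Jordan blocks for λ):
  λ = -3: algebraic multiplicity = 1, geometric multiplicity = 1
  λ = -2: algebraic multiplicity = 3, geometric multiplicity = 1

Determining the block sizes for each eigenvalue:
  λ = -3: one block (gm = 1), so the single block has size am = 1 → block sizes [1]
  λ = -2: one block (gm = 1), so the single block has size am = 3 → block sizes [3]

Assembling the blocks gives a Jordan form
J =
  [-3,  0,  0,  0]
  [ 0, -2,  1,  0]
  [ 0,  0, -2,  1]
  [ 0,  0,  0, -2]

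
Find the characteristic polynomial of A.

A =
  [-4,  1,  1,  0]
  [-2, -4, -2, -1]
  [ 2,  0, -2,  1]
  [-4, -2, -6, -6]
x^4 + 16*x^3 + 96*x^2 + 256*x + 256

Expanding det(x·I − A) (e.g. by cofactor expansion or by noting that A is similar to its Jordan form J, which has the same characteristic polynomial as A) gives
  χ_A(x) = x^4 + 16*x^3 + 96*x^2 + 256*x + 256
which factors as (x + 4)^4. The eigenvalues (with algebraic multiplicities) are λ = -4 with multiplicity 4.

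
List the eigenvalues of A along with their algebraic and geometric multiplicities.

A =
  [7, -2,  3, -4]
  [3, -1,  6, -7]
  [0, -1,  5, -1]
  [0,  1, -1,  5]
λ = 4: alg = 4, geom = 2

Step 1 — factor the characteristic polynomial to read off the algebraic multiplicities:
  χ_A(x) = (x - 4)^4

Step 2 — compute geometric multiplicities via the rank-nullity identity g(λ) = n − rank(A − λI):
  rank(A − (4)·I) = 2, so dim ker(A − (4)·I) = n − 2 = 2

Summary:
  λ = 4: algebraic multiplicity = 4, geometric multiplicity = 2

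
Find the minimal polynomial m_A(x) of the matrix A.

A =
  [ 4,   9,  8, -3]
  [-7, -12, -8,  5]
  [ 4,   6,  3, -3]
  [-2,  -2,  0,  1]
x^2 + 2*x + 1

The characteristic polynomial is χ_A(x) = (x + 1)^4, so the eigenvalues are known. The minimal polynomial is
  m_A(x) = Π_λ (x − λ)^{k_λ}
where k_λ is the size of the *largest* Jordan block for λ (equivalently, the smallest k with (A − λI)^k v = 0 for every generalised eigenvector v of λ).

  λ = -1: largest Jordan block has size 2, contributing (x + 1)^2

So m_A(x) = (x + 1)^2 = x^2 + 2*x + 1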